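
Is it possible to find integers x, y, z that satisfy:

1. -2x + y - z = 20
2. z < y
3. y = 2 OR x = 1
Yes

Take x = -9, y = 2, z = 0. Substituting into each constraint:
  (1) -2(-9) + 2 + 0 = 20 ✓
  (2) 0 < 2 ✓
  (3) y = 2, target 2 ✓ (first branch holds)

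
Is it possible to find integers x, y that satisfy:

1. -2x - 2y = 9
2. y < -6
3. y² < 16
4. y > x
No

Even the single constraint (-2x - 2y = 9) is infeasible over the integers.

  - -2x - 2y = 9: every term on the left is divisible by 2, so the LHS ≡ 0 (mod 2), but the RHS 9 is not — no integer solution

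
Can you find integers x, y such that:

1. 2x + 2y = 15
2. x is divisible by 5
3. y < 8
No

Even the single constraint (2x + 2y = 15) is infeasible over the integers.

  - 2x + 2y = 15: every term on the left is divisible by 2, so the LHS ≡ 0 (mod 2), but the RHS 15 is not — no integer solution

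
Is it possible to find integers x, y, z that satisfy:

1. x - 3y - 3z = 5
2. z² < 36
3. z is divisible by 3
Yes

Take x = 5, y = 0, z = 0. Substituting into each constraint:
  (1) 5 - 3(0) - 3(0) = 5 ✓
  (2) z² = (0)² = 0, and 0 < 36 ✓
  (3) 0 = 3 × 0, remainder 0 ✓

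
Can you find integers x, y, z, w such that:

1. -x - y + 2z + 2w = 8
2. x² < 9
Yes

Take x = 0, y = 0, z = 4, w = 0. Substituting into each constraint:
  (1) 0 + 0 + 2(4) + 2(0) = 8 ✓
  (2) x² = (0)² = 0, and 0 < 9 ✓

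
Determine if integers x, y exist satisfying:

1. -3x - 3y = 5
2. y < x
No

Even the single constraint (-3x - 3y = 5) is infeasible over the integers.

  - -3x - 3y = 5: every term on the left is divisible by 3, so the LHS ≡ 0 (mod 3), but the RHS 5 is not — no integer solution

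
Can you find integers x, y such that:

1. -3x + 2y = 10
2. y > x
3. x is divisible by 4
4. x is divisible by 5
Yes

Take x = 0, y = 5. Substituting into each constraint:
  (1) -3(0) + 2(5) = 10 ✓
  (2) 5 > 0 ✓
  (3) 0 = 4 × 0, remainder 0 ✓
  (4) 0 = 5 × 0, remainder 0 ✓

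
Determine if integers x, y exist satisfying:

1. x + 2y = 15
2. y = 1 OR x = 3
Yes

Take x = 13, y = 1. Substituting into each constraint:
  (1) 13 + 2(1) = 15 ✓
  (2) y = 1, target 1 ✓ (first branch holds)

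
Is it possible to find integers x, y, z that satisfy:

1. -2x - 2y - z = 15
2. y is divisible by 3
Yes

Take x = 0, y = 0, z = -15. Substituting into each constraint:
  (1) -2(0) - 2(0) + 15 = 15 ✓
  (2) 0 = 3 × 0, remainder 0 ✓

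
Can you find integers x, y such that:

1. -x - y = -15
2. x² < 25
Yes

Take x = 0, y = 15. Substituting into each constraint:
  (1) 0 + (-15) = -15 ✓
  (2) x² = (0)² = 0, and 0 < 25 ✓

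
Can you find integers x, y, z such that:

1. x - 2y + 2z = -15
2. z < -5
Yes

Take x = -3, y = 0, z = -6. Substituting into each constraint:
  (1) (-3) - 2(0) + 2(-6) = -15 ✓
  (2) -6 < -5 ✓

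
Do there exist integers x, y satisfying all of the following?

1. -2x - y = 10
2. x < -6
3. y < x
No

The full constraint system is jointly infeasible over the integers. Each constraint and what it forces:

  - -2x - y = 10: is a linear equation tying the variables together
  - x < -6: bounds one variable relative to a constant
  - y < x: bounds one variable relative to another variable

Propagating the comparison: y < x and x ≤ -7 give y ≤ -8. Range argument: with x ∈ [−∞, -7], y ∈ [−∞, -8], the left side of the equation is at least 22, but the right side is 10 < 22. No integer solution exists.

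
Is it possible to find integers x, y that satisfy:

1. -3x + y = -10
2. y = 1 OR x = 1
Yes

Take x = 1, y = -7. Substituting into each constraint:
  (1) -3(1) + (-7) = -10 ✓
  (2) x = 1, target 1 ✓ (second branch holds)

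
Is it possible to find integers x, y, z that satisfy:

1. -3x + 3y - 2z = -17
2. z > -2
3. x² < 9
Yes

Take x = 1, y = 0, z = 7. Substituting into each constraint:
  (1) -3(1) + 3(0) - 2(7) = -17 ✓
  (2) 7 > -2 ✓
  (3) x² = (1)² = 1, and 1 < 9 ✓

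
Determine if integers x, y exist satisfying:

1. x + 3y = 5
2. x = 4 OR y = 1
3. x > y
Yes

Take x = 2, y = 1. Substituting into each constraint:
  (1) 2 + 3(1) = 5 ✓
  (2) y = 1, target 1 ✓ (second branch holds)
  (3) 2 > 1 ✓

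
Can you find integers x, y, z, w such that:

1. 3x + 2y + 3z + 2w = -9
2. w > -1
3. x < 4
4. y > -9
Yes

Take x = 0, y = 0, z = -3, w = 0. Substituting into each constraint:
  (1) 3(0) + 2(0) + 3(-3) + 2(0) = -9 ✓
  (2) 0 > -1 ✓
  (3) 0 < 4 ✓
  (4) 0 > -9 ✓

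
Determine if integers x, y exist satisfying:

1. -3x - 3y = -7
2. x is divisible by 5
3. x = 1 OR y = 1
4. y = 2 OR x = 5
No

Even the single constraint (-3x - 3y = -7) is infeasible over the integers.

  - -3x - 3y = -7: every term on the left is divisible by 3, so the LHS ≡ 0 (mod 3), but the RHS -7 is not — no integer solution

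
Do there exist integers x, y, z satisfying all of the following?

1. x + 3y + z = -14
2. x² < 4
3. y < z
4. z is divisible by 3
Yes

Take x = 1, y = -4, z = -3. Substituting into each constraint:
  (1) 1 + 3(-4) + (-3) = -14 ✓
  (2) x² = (1)² = 1, and 1 < 4 ✓
  (3) -4 < -3 ✓
  (4) -3 = 3 × -1, remainder 0 ✓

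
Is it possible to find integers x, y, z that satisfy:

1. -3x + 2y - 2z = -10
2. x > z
Yes

Take x = 2, y = -1, z = 1. Substituting into each constraint:
  (1) -3(2) + 2(-1) - 2(1) = -10 ✓
  (2) 2 > 1 ✓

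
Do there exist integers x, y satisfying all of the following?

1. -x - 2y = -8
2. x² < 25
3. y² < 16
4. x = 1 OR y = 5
No

A contradictory subset is {-x - 2y = -8, y² < 16, x = 1 OR y = 5}. No integer assignment can satisfy these jointly:

  - -x - 2y = -8: is a linear equation tying the variables together
  - y² < 16: restricts y to |y| ≤ 3
  - x = 1 OR y = 5: forces a choice: either x = 1 or y = 5

Split on the disjunction (x = 1 OR y = 5):
  • If x = 1: with x = 1, every remaining term of the linear equation is divisible by 2, so the left side is ≡ 0 (mod 2); but the right side -7 ≡ 1 (mod 2). No integers can satisfy it.
  • If y = 5: this contradicts y² < 16, which requires |y| ≤ 3.
Both branches are infeasible, so the system has no integer solution.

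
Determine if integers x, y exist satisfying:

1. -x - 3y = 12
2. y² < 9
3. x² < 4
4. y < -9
No

A contradictory subset is {y² < 9, y < -9}. No integer assignment can satisfy these jointly:

  - y² < 9: restricts y to |y| ≤ 2
  - y < -9: bounds one variable relative to a constant

Direct contradiction: the bounds on y require y ≥ -2 and y ≤ -10 simultaneously, which is empty.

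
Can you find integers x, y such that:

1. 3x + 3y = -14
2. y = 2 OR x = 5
No

Even the single constraint (3x + 3y = -14) is infeasible over the integers.

  - 3x + 3y = -14: every term on the left is divisible by 3, so the LHS ≡ 0 (mod 3), but the RHS -14 is not — no integer solution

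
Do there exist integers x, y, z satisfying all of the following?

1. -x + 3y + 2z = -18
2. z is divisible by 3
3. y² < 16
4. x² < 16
Yes

Take x = 0, y = -2, z = -6. Substituting into each constraint:
  (1) 0 + 3(-2) + 2(-6) = -18 ✓
  (2) -6 = 3 × -2, remainder 0 ✓
  (3) y² = (-2)² = 4, and 4 < 16 ✓
  (4) x² = (0)² = 0, and 0 < 16 ✓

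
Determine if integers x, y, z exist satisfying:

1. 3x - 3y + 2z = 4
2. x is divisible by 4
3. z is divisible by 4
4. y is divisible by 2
Yes

Take x = 0, y = 4, z = 8. Substituting into each constraint:
  (1) 3(0) - 3(4) + 2(8) = 4 ✓
  (2) 0 = 4 × 0, remainder 0 ✓
  (3) 8 = 4 × 2, remainder 0 ✓
  (4) 4 = 2 × 2, remainder 0 ✓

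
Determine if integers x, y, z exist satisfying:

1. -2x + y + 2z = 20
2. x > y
Yes

Take x = 1, y = 0, z = 11. Substituting into each constraint:
  (1) -2(1) + 0 + 2(11) = 20 ✓
  (2) 1 > 0 ✓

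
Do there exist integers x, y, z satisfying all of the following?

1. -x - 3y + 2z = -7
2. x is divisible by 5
Yes

Take x = 0, y = 1, z = -2. Substituting into each constraint:
  (1) 0 - 3(1) + 2(-2) = -7 ✓
  (2) 0 = 5 × 0, remainder 0 ✓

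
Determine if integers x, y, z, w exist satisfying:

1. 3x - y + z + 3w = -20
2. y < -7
Yes

Take x = -10, y = -10, z = 0, w = 0. Substituting into each constraint:
  (1) 3(-10) + 10 + 0 + 3(0) = -20 ✓
  (2) -10 < -7 ✓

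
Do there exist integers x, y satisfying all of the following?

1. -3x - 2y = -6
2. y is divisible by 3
Yes

Take x = 2, y = 0. Substituting into each constraint:
  (1) -3(2) - 2(0) = -6 ✓
  (2) 0 = 3 × 0, remainder 0 ✓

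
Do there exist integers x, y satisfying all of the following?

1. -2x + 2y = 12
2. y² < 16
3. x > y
No

A contradictory subset is {-2x + 2y = 12, x > y}. No integer assignment can satisfy these jointly:

  - -2x + 2y = 12: is a linear equation tying the variables together
  - x > y: bounds one variable relative to another variable

From the equation, x − y = -6, i.e. x − y = -6; but x > y requires x − y ≥ 1. Contradiction.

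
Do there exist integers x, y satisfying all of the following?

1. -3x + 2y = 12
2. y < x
Yes

Take x = -14, y = -15. Substituting into each constraint:
  (1) -3(-14) + 2(-15) = 12 ✓
  (2) -15 < -14 ✓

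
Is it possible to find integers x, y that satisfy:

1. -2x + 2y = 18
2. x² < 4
Yes

Take x = 0, y = 9. Substituting into each constraint:
  (1) -2(0) + 2(9) = 18 ✓
  (2) x² = (0)² = 0, and 0 < 4 ✓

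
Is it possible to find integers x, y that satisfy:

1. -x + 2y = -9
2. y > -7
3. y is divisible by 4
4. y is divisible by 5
Yes

Take x = 9, y = 0. Substituting into each constraint:
  (1) (-9) + 2(0) = -9 ✓
  (2) 0 > -7 ✓
  (3) 0 = 4 × 0, remainder 0 ✓
  (4) 0 = 5 × 0, remainder 0 ✓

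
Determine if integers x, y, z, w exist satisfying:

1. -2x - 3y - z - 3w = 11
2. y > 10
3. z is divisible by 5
Yes

Take x = 2, y = 11, z = 0, w = -16. Substituting into each constraint:
  (1) -2(2) - 3(11) + 0 - 3(-16) = 11 ✓
  (2) 11 > 10 ✓
  (3) 0 = 5 × 0, remainder 0 ✓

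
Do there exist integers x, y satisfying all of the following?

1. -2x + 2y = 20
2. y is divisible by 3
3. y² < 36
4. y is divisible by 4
Yes

Take x = -10, y = 0. Substituting into each constraint:
  (1) -2(-10) + 2(0) = 20 ✓
  (2) 0 = 3 × 0, remainder 0 ✓
  (3) y² = (0)² = 0, and 0 < 36 ✓
  (4) 0 = 4 × 0, remainder 0 ✓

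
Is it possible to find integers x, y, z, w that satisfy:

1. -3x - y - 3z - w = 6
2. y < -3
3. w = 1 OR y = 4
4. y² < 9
No

A contradictory subset is {y < -3, y² < 9}. No integer assignment can satisfy these jointly:

  - y < -3: bounds one variable relative to a constant
  - y² < 9: restricts y to |y| ≤ 2

Direct contradiction: the bounds on y require y ≥ -2 and y ≤ -4 simultaneously, which is empty.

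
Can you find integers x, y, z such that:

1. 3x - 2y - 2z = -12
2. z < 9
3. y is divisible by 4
Yes

Take x = -4, y = 0, z = 0. Substituting into each constraint:
  (1) 3(-4) - 2(0) - 2(0) = -12 ✓
  (2) 0 < 9 ✓
  (3) 0 = 4 × 0, remainder 0 ✓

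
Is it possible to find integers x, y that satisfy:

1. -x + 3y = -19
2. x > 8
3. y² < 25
Yes

Take x = 19, y = 0. Substituting into each constraint:
  (1) (-19) + 3(0) = -19 ✓
  (2) 19 > 8 ✓
  (3) y² = (0)² = 0, and 0 < 25 ✓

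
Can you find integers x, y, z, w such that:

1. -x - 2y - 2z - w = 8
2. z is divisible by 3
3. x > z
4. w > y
Yes

Take x = 1, y = -4, z = 0, w = -1. Substituting into each constraint:
  (1) (-1) - 2(-4) - 2(0) + 1 = 8 ✓
  (2) 0 = 3 × 0, remainder 0 ✓
  (3) 1 > 0 ✓
  (4) -1 > -4 ✓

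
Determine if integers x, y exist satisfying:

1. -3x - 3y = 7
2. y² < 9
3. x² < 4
No

Even the single constraint (-3x - 3y = 7) is infeasible over the integers.

  - -3x - 3y = 7: every term on the left is divisible by 3, so the LHS ≡ 0 (mod 3), but the RHS 7 is not — no integer solution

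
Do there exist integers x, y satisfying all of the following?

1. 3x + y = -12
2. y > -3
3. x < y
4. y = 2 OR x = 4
No

A contradictory subset is {3x + y = -12, y > -3, y = 2 OR x = 4}. No integer assignment can satisfy these jointly:

  - 3x + y = -12: is a linear equation tying the variables together
  - y > -3: bounds one variable relative to a constant
  - y = 2 OR x = 4: forces a choice: either y = 2 or x = 4

Split on the disjunction (y = 2 OR x = 4):
  • If y = 2: with y = 2, every remaining term of the linear equation is divisible by 3, so the left side is ≡ 0 (mod 3); but the right side -14 ≡ 1 (mod 3). No integers can satisfy it.
  • If x = 4: the equation forces y = -24, which contradicts the bound y ≥ -2.
Both branches are infeasible, so the system has no integer solution.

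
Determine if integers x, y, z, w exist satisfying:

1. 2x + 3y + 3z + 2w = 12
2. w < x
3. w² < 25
Yes

Take x = 2, y = 0, z = 2, w = 1. Substituting into each constraint:
  (1) 2(2) + 3(0) + 3(2) + 2(1) = 12 ✓
  (2) 1 < 2 ✓
  (3) w² = (1)² = 1, and 1 < 25 ✓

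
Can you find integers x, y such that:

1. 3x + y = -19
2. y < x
Yes

Take x = -4, y = -7. Substituting into each constraint:
  (1) 3(-4) + (-7) = -19 ✓
  (2) -7 < -4 ✓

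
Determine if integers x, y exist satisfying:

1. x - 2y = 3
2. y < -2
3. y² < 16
Yes

Take x = -3, y = -3. Substituting into each constraint:
  (1) (-3) - 2(-3) = 3 ✓
  (2) -3 < -2 ✓
  (3) y² = (-3)² = 9, and 9 < 16 ✓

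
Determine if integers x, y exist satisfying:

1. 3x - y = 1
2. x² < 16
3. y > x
Yes

Take x = 1, y = 2. Substituting into each constraint:
  (1) 3(1) + (-2) = 1 ✓
  (2) x² = (1)² = 1, and 1 < 16 ✓
  (3) 2 > 1 ✓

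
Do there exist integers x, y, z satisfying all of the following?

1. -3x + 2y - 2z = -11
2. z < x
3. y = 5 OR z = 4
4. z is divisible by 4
Yes

Take x = 7, y = 5, z = 0. Substituting into each constraint:
  (1) -3(7) + 2(5) - 2(0) = -11 ✓
  (2) 0 < 7 ✓
  (3) y = 5, target 5 ✓ (first branch holds)
  (4) 0 = 4 × 0, remainder 0 ✓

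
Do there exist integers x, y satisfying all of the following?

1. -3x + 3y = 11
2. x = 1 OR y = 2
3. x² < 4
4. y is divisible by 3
No

Even the single constraint (-3x + 3y = 11) is infeasible over the integers.

  - -3x + 3y = 11: every term on the left is divisible by 3, so the LHS ≡ 0 (mod 3), but the RHS 11 is not — no integer solution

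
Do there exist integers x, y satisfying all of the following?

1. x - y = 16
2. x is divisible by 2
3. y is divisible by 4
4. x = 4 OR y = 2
Yes

Take x = 4, y = -12. Substituting into each constraint:
  (1) 4 + 12 = 16 ✓
  (2) 4 = 2 × 2, remainder 0 ✓
  (3) -12 = 4 × -3, remainder 0 ✓
  (4) x = 4, target 4 ✓ (first branch holds)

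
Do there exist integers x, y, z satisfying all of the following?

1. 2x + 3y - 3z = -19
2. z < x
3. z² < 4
Yes

Take x = 1, y = -7, z = 0. Substituting into each constraint:
  (1) 2(1) + 3(-7) - 3(0) = -19 ✓
  (2) 0 < 1 ✓
  (3) z² = (0)² = 0, and 0 < 4 ✓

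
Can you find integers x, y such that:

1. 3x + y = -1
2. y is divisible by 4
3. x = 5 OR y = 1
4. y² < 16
No

A contradictory subset is {3x + y = -1, x = 5 OR y = 1, y² < 16}. No integer assignment can satisfy these jointly:

  - 3x + y = -1: is a linear equation tying the variables together
  - x = 5 OR y = 1: forces a choice: either x = 5 or y = 1
  - y² < 16: restricts y to |y| ≤ 3

Split on the disjunction (x = 5 OR y = 1):
  • If x = 5: the equation forces y = -16, but y² < 16 requires |y| ≤ 3.
  • If y = 1: with y = 1, every remaining term of the linear equation is divisible by 3, so the left side is ≡ 0 (mod 3); but the right side -2 ≡ 1 (mod 3). No integers can satisfy it.
Both branches are infeasible, so the system has no integer solution.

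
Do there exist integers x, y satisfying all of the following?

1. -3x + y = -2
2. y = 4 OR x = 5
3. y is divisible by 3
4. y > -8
No

A contradictory subset is {-3x + y = -2, y is divisible by 3}. No integer assignment can satisfy these jointly:

  - -3x + y = -2: is a linear equation tying the variables together
  - y is divisible by 3: restricts y to multiples of 3

Modular obstruction: writing y = 3y', every remaining term of the linear equation is divisible by 3, so the left side is ≡ 0 (mod 3); but the right side -2 ≡ 1 (mod 3). No integers can satisfy it.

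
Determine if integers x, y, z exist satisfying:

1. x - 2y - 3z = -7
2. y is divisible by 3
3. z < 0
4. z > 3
No

A contradictory subset is {z < 0, z > 3}. No integer assignment can satisfy these jointly:

  - z < 0: bounds one variable relative to a constant
  - z > 3: bounds one variable relative to a constant

Direct contradiction: the bounds on z require z ≥ 4 and z ≤ -1 simultaneously, which is empty.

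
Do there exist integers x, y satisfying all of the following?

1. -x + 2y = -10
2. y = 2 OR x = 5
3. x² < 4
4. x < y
No

A contradictory subset is {-x + 2y = -10, y = 2 OR x = 5, x < y}. No integer assignment can satisfy these jointly:

  - -x + 2y = -10: is a linear equation tying the variables together
  - y = 2 OR x = 5: forces a choice: either y = 2 or x = 5
  - x < y: bounds one variable relative to another variable

Split on the disjunction (y = 2 OR x = 5):
  • If y = 2: the equation forces x = 14, giving (y, x) = (2, 14), which violates y > x.
  • If x = 5: with x = 5, every remaining term of the linear equation is divisible by 2, so the left side is ≡ 0 (mod 2); but the right side -5 ≡ 1 (mod 2). No integers can satisfy it.
Both branches are infeasible, so the system has no integer solution.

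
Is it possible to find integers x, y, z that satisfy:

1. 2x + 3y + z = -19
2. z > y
Yes

Take x = -10, y = 0, z = 1. Substituting into each constraint:
  (1) 2(-10) + 3(0) + 1 = -19 ✓
  (2) 1 > 0 ✓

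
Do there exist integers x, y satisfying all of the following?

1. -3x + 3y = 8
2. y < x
No

Even the single constraint (-3x + 3y = 8) is infeasible over the integers.

  - -3x + 3y = 8: every term on the left is divisible by 3, so the LHS ≡ 0 (mod 3), but the RHS 8 is not — no integer solution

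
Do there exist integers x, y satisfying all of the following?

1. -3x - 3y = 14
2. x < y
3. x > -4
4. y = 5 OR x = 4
No

Even the single constraint (-3x - 3y = 14) is infeasible over the integers.

  - -3x - 3y = 14: every term on the left is divisible by 3, so the LHS ≡ 0 (mod 3), but the RHS 14 is not — no integer solution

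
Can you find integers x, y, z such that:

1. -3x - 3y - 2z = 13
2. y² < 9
Yes

Take x = -5, y = 0, z = 1. Substituting into each constraint:
  (1) -3(-5) - 3(0) - 2(1) = 13 ✓
  (2) y² = (0)² = 0, and 0 < 9 ✓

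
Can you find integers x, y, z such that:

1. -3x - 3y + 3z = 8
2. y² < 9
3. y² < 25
No

Even the single constraint (-3x - 3y + 3z = 8) is infeasible over the integers.

  - -3x - 3y + 3z = 8: every term on the left is divisible by 3, so the LHS ≡ 0 (mod 3), but the RHS 8 is not — no integer solution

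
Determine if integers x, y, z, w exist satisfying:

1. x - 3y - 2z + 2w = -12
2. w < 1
Yes

Take x = 0, y = 0, z = 6, w = 0. Substituting into each constraint:
  (1) 0 - 3(0) - 2(6) + 2(0) = -12 ✓
  (2) 0 < 1 ✓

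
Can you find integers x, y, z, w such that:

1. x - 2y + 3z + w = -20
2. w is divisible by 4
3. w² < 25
Yes

Take x = -20, y = 0, z = 0, w = 0. Substituting into each constraint:
  (1) (-20) - 2(0) + 3(0) + 0 = -20 ✓
  (2) 0 = 4 × 0, remainder 0 ✓
  (3) w² = (0)² = 0, and 0 < 25 ✓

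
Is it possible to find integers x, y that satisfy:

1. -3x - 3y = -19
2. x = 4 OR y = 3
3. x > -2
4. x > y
No

Even the single constraint (-3x - 3y = -19) is infeasible over the integers.

  - -3x - 3y = -19: every term on the left is divisible by 3, so the LHS ≡ 0 (mod 3), but the RHS -19 is not — no integer solution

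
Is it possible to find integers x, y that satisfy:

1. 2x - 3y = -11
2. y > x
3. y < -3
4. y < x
No

A contradictory subset is {y > x, y < x}. No integer assignment can satisfy these jointly:

  - y > x: bounds one variable relative to another variable
  - y < x: bounds one variable relative to another variable

Direct contradiction: y > x and x > y cannot both hold.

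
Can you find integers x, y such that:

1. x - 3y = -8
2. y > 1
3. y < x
Yes

Take x = 7, y = 5. Substituting into each constraint:
  (1) 7 - 3(5) = -8 ✓
  (2) 5 > 1 ✓
  (3) 5 < 7 ✓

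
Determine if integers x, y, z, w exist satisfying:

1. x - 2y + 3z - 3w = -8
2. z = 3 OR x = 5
Yes

Take x = 1, y = 0, z = 3, w = 6. Substituting into each constraint:
  (1) 1 - 2(0) + 3(3) - 3(6) = -8 ✓
  (2) z = 3, target 3 ✓ (first branch holds)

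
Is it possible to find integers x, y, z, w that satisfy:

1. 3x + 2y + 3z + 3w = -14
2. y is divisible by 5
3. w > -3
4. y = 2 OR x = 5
Yes

Take x = 5, y = -10, z = -1, w = -2. Substituting into each constraint:
  (1) 3(5) + 2(-10) + 3(-1) + 3(-2) = -14 ✓
  (2) -10 = 5 × -2, remainder 0 ✓
  (3) -2 > -3 ✓
  (4) x = 5, target 5 ✓ (second branch holds)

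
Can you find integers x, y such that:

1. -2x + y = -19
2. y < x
Yes

Take x = 0, y = -19. Substituting into each constraint:
  (1) -2(0) + (-19) = -19 ✓
  (2) -19 < 0 ✓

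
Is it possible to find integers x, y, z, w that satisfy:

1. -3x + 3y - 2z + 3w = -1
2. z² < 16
Yes

Take x = 0, y = 1, z = 2, w = 0. Substituting into each constraint:
  (1) -3(0) + 3(1) - 2(2) + 3(0) = -1 ✓
  (2) z² = (2)² = 4, and 4 < 16 ✓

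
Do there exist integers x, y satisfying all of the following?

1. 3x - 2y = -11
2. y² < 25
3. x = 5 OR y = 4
Yes

Take x = -1, y = 4. Substituting into each constraint:
  (1) 3(-1) - 2(4) = -11 ✓
  (2) y² = (4)² = 16, and 16 < 25 ✓
  (3) y = 4, target 4 ✓ (second branch holds)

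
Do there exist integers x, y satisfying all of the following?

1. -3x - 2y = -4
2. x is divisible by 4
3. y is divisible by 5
Yes

Take x = 8, y = -10. Substituting into each constraint:
  (1) -3(8) - 2(-10) = -4 ✓
  (2) 8 = 4 × 2, remainder 0 ✓
  (3) -10 = 5 × -2, remainder 0 ✓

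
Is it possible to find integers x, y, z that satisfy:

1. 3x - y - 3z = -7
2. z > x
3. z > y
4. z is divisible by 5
Yes

Take x = 4, y = 4, z = 5. Substituting into each constraint:
  (1) 3(4) + (-4) - 3(5) = -7 ✓
  (2) 5 > 4 ✓
  (3) 5 > 4 ✓
  (4) 5 = 5 × 1, remainder 0 ✓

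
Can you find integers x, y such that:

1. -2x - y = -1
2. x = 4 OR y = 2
Yes

Take x = 4, y = -7. Substituting into each constraint:
  (1) -2(4) + 7 = -1 ✓
  (2) x = 4, target 4 ✓ (first branch holds)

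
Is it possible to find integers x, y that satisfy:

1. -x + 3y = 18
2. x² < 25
Yes

Take x = 0, y = 6. Substituting into each constraint:
  (1) 0 + 3(6) = 18 ✓
  (2) x² = (0)² = 0, and 0 < 25 ✓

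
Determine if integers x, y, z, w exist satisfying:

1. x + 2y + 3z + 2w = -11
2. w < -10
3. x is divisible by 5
Yes

Take x = 0, y = 4, z = 1, w = -11. Substituting into each constraint:
  (1) 0 + 2(4) + 3(1) + 2(-11) = -11 ✓
  (2) -11 < -10 ✓
  (3) 0 = 5 × 0, remainder 0 ✓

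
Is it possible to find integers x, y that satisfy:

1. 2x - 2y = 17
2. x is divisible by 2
No

Even the single constraint (2x - 2y = 17) is infeasible over the integers.

  - 2x - 2y = 17: every term on the left is divisible by 2, so the LHS ≡ 0 (mod 2), but the RHS 17 is not — no integer solution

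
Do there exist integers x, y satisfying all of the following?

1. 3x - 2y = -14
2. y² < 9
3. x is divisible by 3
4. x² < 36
No

The full constraint system is jointly infeasible over the integers. Each constraint and what it forces:

  - 3x - 2y = -14: is a linear equation tying the variables together
  - y² < 9: restricts y to |y| ≤ 2
  - x is divisible by 3: restricts x to multiples of 3
  - x² < 36: restricts x to |x| ≤ 5

The quadratic bounds confine the variables to a finite set (x ∈ {-5, …, 5}, y ∈ {-2, …, 2}); checking each of the 55 combinations against the remaining constraints yields no solution.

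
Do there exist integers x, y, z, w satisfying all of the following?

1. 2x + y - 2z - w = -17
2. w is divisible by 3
Yes

Take x = -9, y = 1, z = 0, w = 0. Substituting into each constraint:
  (1) 2(-9) + 1 - 2(0) + 0 = -17 ✓
  (2) 0 = 3 × 0, remainder 0 ✓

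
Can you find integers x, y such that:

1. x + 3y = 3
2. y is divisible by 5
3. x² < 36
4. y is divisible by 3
Yes

Take x = 3, y = 0. Substituting into each constraint:
  (1) 3 + 3(0) = 3 ✓
  (2) 0 = 5 × 0, remainder 0 ✓
  (3) x² = (3)² = 9, and 9 < 36 ✓
  (4) 0 = 3 × 0, remainder 0 ✓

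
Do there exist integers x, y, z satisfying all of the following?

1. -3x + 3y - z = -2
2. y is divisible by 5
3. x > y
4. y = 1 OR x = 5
Yes

Take x = 5, y = 0, z = -13. Substituting into each constraint:
  (1) -3(5) + 3(0) + 13 = -2 ✓
  (2) 0 = 5 × 0, remainder 0 ✓
  (3) 5 > 0 ✓
  (4) x = 5, target 5 ✓ (second branch holds)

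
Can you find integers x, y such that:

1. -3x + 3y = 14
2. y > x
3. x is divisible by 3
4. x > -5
No

Even the single constraint (-3x + 3y = 14) is infeasible over the integers.

  - -3x + 3y = 14: every term on the left is divisible by 3, so the LHS ≡ 0 (mod 3), but the RHS 14 is not — no integer solution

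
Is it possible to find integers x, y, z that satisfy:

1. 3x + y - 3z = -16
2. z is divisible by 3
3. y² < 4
Yes

Take x = -5, y = -1, z = 0. Substituting into each constraint:
  (1) 3(-5) + (-1) - 3(0) = -16 ✓
  (2) 0 = 3 × 0, remainder 0 ✓
  (3) y² = (-1)² = 1, and 1 < 4 ✓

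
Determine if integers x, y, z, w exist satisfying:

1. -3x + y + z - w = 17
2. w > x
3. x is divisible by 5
Yes

Take x = 0, y = 0, z = 18, w = 1. Substituting into each constraint:
  (1) -3(0) + 0 + 18 + (-1) = 17 ✓
  (2) 1 > 0 ✓
  (3) 0 = 5 × 0, remainder 0 ✓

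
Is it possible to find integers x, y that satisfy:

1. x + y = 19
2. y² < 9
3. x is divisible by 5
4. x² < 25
No

The full constraint system is jointly infeasible over the integers. Each constraint and what it forces:

  - x + y = 19: is a linear equation tying the variables together
  - y² < 9: restricts y to |y| ≤ 2
  - x is divisible by 5: restricts x to multiples of 5
  - x² < 25: restricts x to |x| ≤ 4

Range argument: with x ∈ [-4, 4], y ∈ [-2, 2], the left side of the equation is at most 6, but the right side is 19 > 6. No integer solution exists.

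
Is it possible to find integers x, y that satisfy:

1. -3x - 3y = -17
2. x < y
No

Even the single constraint (-3x - 3y = -17) is infeasible over the integers.

  - -3x - 3y = -17: every term on the left is divisible by 3, so the LHS ≡ 0 (mod 3), but the RHS -17 is not — no integer solution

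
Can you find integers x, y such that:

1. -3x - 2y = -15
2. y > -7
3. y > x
Yes

Take x = 1, y = 6. Substituting into each constraint:
  (1) -3(1) - 2(6) = -15 ✓
  (2) 6 > -7 ✓
  (3) 6 > 1 ✓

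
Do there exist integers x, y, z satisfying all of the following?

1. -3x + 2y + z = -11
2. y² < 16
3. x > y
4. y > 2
Yes

Take x = 4, y = 3, z = -5. Substituting into each constraint:
  (1) -3(4) + 2(3) + (-5) = -11 ✓
  (2) y² = (3)² = 9, and 9 < 16 ✓
  (3) 4 > 3 ✓
  (4) 3 > 2 ✓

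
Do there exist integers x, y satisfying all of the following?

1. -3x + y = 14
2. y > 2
Yes

Take x = -3, y = 5. Substituting into each constraint:
  (1) -3(-3) + 5 = 14 ✓
  (2) 5 > 2 ✓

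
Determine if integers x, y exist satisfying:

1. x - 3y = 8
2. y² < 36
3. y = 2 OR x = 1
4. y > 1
Yes

Take x = 14, y = 2. Substituting into each constraint:
  (1) 14 - 3(2) = 8 ✓
  (2) y² = (2)² = 4, and 4 < 36 ✓
  (3) y = 2, target 2 ✓ (first branch holds)
  (4) 2 > 1 ✓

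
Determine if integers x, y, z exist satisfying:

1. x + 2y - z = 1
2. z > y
Yes

Take x = 2, y = 0, z = 1. Substituting into each constraint:
  (1) 2 + 2(0) + (-1) = 1 ✓
  (2) 1 > 0 ✓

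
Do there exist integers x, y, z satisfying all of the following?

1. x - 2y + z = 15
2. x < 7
Yes

Take x = 5, y = -5, z = 0. Substituting into each constraint:
  (1) 5 - 2(-5) + 0 = 15 ✓
  (2) 5 < 7 ✓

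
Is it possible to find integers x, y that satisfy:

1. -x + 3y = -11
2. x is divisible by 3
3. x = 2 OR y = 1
No

A contradictory subset is {-x + 3y = -11, x is divisible by 3}. No integer assignment can satisfy these jointly:

  - -x + 3y = -11: is a linear equation tying the variables together
  - x is divisible by 3: restricts x to multiples of 3

Modular obstruction: writing x = 3x', every remaining term of the linear equation is divisible by 3, so the left side is ≡ 0 (mod 3); but the right side -11 ≡ 1 (mod 3). No integers can satisfy it.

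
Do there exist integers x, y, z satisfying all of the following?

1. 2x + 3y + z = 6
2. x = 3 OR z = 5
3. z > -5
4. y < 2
Yes

Take x = 3, y = 0, z = 0. Substituting into each constraint:
  (1) 2(3) + 3(0) + 0 = 6 ✓
  (2) x = 3, target 3 ✓ (first branch holds)
  (3) 0 > -5 ✓
  (4) 0 < 2 ✓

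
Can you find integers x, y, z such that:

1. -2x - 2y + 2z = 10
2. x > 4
Yes

Take x = 5, y = -10, z = 0. Substituting into each constraint:
  (1) -2(5) - 2(-10) + 2(0) = 10 ✓
  (2) 5 > 4 ✓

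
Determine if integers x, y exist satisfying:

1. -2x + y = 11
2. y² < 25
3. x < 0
Yes

Take x = -5, y = 1. Substituting into each constraint:
  (1) -2(-5) + 1 = 11 ✓
  (2) y² = (1)² = 1, and 1 < 25 ✓
  (3) -5 < 0 ✓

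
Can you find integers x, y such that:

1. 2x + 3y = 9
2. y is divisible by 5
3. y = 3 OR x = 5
No

The full constraint system is jointly infeasible over the integers. Each constraint and what it forces:

  - 2x + 3y = 9: is a linear equation tying the variables together
  - y is divisible by 5: restricts y to multiples of 5
  - y = 3 OR x = 5: forces a choice: either y = 3 or x = 5

Split on the disjunction (y = 3 OR x = 5):
  • If y = 3: this contradicts the divisibility constraint — 3 is not a multiple of 5.
  • If x = 5: with x = 5, writing y = 5y', every remaining term of the linear equation is divisible by 15, so the left side is ≡ 0 (mod 15); but the right side -1 ≡ 14 (mod 15). No integers can satisfy it.
Both branches are infeasible, so the system has no integer solution.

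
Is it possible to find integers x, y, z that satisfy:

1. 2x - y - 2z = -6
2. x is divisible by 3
Yes

Take x = 0, y = 6, z = 0. Substituting into each constraint:
  (1) 2(0) + (-6) - 2(0) = -6 ✓
  (2) 0 = 3 × 0, remainder 0 ✓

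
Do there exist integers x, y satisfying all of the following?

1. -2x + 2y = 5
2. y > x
No

Even the single constraint (-2x + 2y = 5) is infeasible over the integers.

  - -2x + 2y = 5: every term on the left is divisible by 2, so the LHS ≡ 0 (mod 2), but the RHS 5 is not — no integer solution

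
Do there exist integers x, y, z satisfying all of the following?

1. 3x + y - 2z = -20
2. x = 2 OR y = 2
Yes

Take x = 2, y = -26, z = 0. Substituting into each constraint:
  (1) 3(2) + (-26) - 2(0) = -20 ✓
  (2) x = 2, target 2 ✓ (first branch holds)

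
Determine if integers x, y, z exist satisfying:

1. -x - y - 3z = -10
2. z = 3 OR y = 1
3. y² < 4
Yes

Take x = 1, y = 0, z = 3. Substituting into each constraint:
  (1) (-1) + 0 - 3(3) = -10 ✓
  (2) z = 3, target 3 ✓ (first branch holds)
  (3) y² = (0)² = 0, and 0 < 4 ✓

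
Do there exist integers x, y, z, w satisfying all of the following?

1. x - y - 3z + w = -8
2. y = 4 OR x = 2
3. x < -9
Yes

Take x = -10, y = 4, z = 0, w = 6. Substituting into each constraint:
  (1) (-10) + (-4) - 3(0) + 6 = -8 ✓
  (2) y = 4, target 4 ✓ (first branch holds)
  (3) -10 < -9 ✓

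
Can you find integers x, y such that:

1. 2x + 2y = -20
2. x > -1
Yes

Take x = 0, y = -10. Substituting into each constraint:
  (1) 2(0) + 2(-10) = -20 ✓
  (2) 0 > -1 ✓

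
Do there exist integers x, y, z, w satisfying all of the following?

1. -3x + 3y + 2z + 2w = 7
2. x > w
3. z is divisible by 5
Yes

Take x = 3, y = 4, z = 0, w = 2. Substituting into each constraint:
  (1) -3(3) + 3(4) + 2(0) + 2(2) = 7 ✓
  (2) 3 > 2 ✓
  (3) 0 = 5 × 0, remainder 0 ✓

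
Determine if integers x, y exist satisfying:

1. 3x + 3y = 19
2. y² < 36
No

Even the single constraint (3x + 3y = 19) is infeasible over the integers.

  - 3x + 3y = 19: every term on the left is divisible by 3, so the LHS ≡ 0 (mod 3), but the RHS 19 is not — no integer solution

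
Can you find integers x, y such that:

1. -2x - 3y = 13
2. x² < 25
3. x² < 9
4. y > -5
Yes

Take x = -2, y = -3. Substituting into each constraint:
  (1) -2(-2) - 3(-3) = 13 ✓
  (2) x² = (-2)² = 4, and 4 < 25 ✓
  (3) x² = (-2)² = 4, and 4 < 9 ✓
  (4) -3 > -5 ✓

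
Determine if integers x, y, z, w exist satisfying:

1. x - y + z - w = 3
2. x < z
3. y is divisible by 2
Yes

Take x = 0, y = 0, z = 1, w = -2. Substituting into each constraint:
  (1) 0 + 0 + 1 + 2 = 3 ✓
  (2) 0 < 1 ✓
  (3) 0 = 2 × 0, remainder 0 ✓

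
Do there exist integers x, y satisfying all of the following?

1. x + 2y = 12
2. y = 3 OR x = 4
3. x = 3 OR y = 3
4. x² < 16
No

The full constraint system is jointly infeasible over the integers. Each constraint and what it forces:

  - x + 2y = 12: is a linear equation tying the variables together
  - y = 3 OR x = 4: forces a choice: either y = 3 or x = 4
  - x = 3 OR y = 3: forces a choice: either x = 3 or y = 3
  - x² < 16: restricts x to |x| ≤ 3

The bounds confine x to {-3, -2, -1, 0, 1, 2, 3}. For each value, substitute into the equation:
  • x = -3: the equation gives 2y = 15, so y would not be an integer.
  • x = -2: the equation forces y = 7, but neither branch of (y = 3 OR x = 4) holds.
  • x = -1: the equation gives 2y = 13, so y would not be an integer.
  • x = 0: the equation forces y = 6, but neither branch of (y = 3 OR x = 4) holds.
  • x = 1: the equation gives 2y = 11, so y would not be an integer.
  • x = 2: the equation forces y = 5, but neither branch of (y = 3 OR x = 4) holds.
  • x = 3: the equation gives 2y = 9, so y would not be an integer.
Every case fails, so no integer solution exists.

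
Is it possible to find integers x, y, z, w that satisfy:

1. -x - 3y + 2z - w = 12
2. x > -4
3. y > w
Yes

Take x = 1, y = 0, z = 6, w = -1. Substituting into each constraint:
  (1) (-1) - 3(0) + 2(6) + 1 = 12 ✓
  (2) 1 > -4 ✓
  (3) 0 > -1 ✓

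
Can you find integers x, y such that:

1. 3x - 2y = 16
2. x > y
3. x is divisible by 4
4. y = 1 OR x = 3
No

A contradictory subset is {3x - 2y = 16, x is divisible by 4, y = 1 OR x = 3}. No integer assignment can satisfy these jointly:

  - 3x - 2y = 16: is a linear equation tying the variables together
  - x is divisible by 4: restricts x to multiples of 4
  - y = 1 OR x = 3: forces a choice: either y = 1 or x = 3

Split on the disjunction (y = 1 OR x = 3):
  • If y = 1: with y = 1, writing x = 4x', every remaining term of the linear equation is divisible by 12, so the left side is ≡ 0 (mod 12); but the right side 18 ≡ 6 (mod 12). No integers can satisfy it.
  • If x = 3: this contradicts the divisibility constraint — 3 is not a multiple of 4.
Both branches are infeasible, so the system has no integer solution.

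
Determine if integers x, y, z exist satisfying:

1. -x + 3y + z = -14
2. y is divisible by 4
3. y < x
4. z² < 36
Yes

Take x = -7, y = -8, z = 3. Substituting into each constraint:
  (1) 7 + 3(-8) + 3 = -14 ✓
  (2) -8 = 4 × -2, remainder 0 ✓
  (3) -8 < -7 ✓
  (4) z² = (3)² = 9, and 9 < 36 ✓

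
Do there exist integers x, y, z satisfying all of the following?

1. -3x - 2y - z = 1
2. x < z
Yes

Take x = -1, y = 1, z = 0. Substituting into each constraint:
  (1) -3(-1) - 2(1) + 0 = 1 ✓
  (2) -1 < 0 ✓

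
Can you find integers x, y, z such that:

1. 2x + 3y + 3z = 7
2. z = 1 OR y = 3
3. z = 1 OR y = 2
Yes

Take x = 2, y = 0, z = 1. Substituting into each constraint:
  (1) 2(2) + 3(0) + 3(1) = 7 ✓
  (2) z = 1, target 1 ✓ (first branch holds)
  (3) z = 1, target 1 ✓ (first branch holds)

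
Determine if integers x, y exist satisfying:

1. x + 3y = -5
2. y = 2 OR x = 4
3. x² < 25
Yes

Take x = 4, y = -3. Substituting into each constraint:
  (1) 4 + 3(-3) = -5 ✓
  (2) x = 4, target 4 ✓ (second branch holds)
  (3) x² = (4)² = 16, and 16 < 25 ✓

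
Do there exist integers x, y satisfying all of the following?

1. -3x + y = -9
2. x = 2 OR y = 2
Yes

Take x = 2, y = -3. Substituting into each constraint:
  (1) -3(2) + (-3) = -9 ✓
  (2) x = 2, target 2 ✓ (first branch holds)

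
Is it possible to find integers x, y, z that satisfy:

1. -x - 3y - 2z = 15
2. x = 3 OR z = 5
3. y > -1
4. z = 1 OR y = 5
Yes

Take x = -40, y = 5, z = 5. Substituting into each constraint:
  (1) 40 - 3(5) - 2(5) = 15 ✓
  (2) z = 5, target 5 ✓ (second branch holds)
  (3) 5 > -1 ✓
  (4) y = 5, target 5 ✓ (second branch holds)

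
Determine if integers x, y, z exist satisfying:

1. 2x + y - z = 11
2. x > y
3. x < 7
Yes

Take x = 1, y = 0, z = -9. Substituting into each constraint:
  (1) 2(1) + 0 + 9 = 11 ✓
  (2) 1 > 0 ✓
  (3) 1 < 7 ✓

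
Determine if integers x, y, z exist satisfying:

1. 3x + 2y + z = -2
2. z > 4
Yes

Take x = 0, y = -4, z = 6. Substituting into each constraint:
  (1) 3(0) + 2(-4) + 6 = -2 ✓
  (2) 6 > 4 ✓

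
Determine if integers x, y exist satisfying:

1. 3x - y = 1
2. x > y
Yes

Take x = 0, y = -1. Substituting into each constraint:
  (1) 3(0) + 1 = 1 ✓
  (2) 0 > -1 ✓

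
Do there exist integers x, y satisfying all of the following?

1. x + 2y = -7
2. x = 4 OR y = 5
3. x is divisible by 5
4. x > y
No

A contradictory subset is {x + 2y = -7, x = 4 OR y = 5, x > y}. No integer assignment can satisfy these jointly:

  - x + 2y = -7: is a linear equation tying the variables together
  - x = 4 OR y = 5: forces a choice: either x = 4 or y = 5
  - x > y: bounds one variable relative to another variable

Split on the disjunction (x = 4 OR y = 5):
  • If x = 4: with x = 4, every remaining term of the linear equation is divisible by 2, so the left side is ≡ 0 (mod 2); but the right side -11 ≡ 1 (mod 2). No integers can satisfy it.
  • If y = 5: the equation forces x = -17, giving (y, x) = (5, -17), which violates x > y.
Both branches are infeasible, so the system has no integer solution.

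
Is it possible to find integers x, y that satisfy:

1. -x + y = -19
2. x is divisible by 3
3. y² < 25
Yes

Take x = 18, y = -1. Substituting into each constraint:
  (1) (-18) + (-1) = -19 ✓
  (2) 18 = 3 × 6, remainder 0 ✓
  (3) y² = (-1)² = 1, and 1 < 25 ✓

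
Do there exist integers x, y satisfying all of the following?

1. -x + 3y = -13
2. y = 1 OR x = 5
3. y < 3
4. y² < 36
Yes

Take x = 16, y = 1. Substituting into each constraint:
  (1) (-16) + 3(1) = -13 ✓
  (2) y = 1, target 1 ✓ (first branch holds)
  (3) 1 < 3 ✓
  (4) y² = (1)² = 1, and 1 < 36 ✓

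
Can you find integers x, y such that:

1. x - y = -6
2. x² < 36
Yes

Take x = 0, y = 6. Substituting into each constraint:
  (1) 0 + (-6) = -6 ✓
  (2) x² = (0)² = 0, and 0 < 36 ✓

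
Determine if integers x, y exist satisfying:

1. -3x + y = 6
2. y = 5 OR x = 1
Yes

Take x = 1, y = 9. Substituting into each constraint:
  (1) -3(1) + 9 = 6 ✓
  (2) x = 1, target 1 ✓ (second branch holds)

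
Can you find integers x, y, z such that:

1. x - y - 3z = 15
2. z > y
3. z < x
Yes

Take x = 14, y = -1, z = 0. Substituting into each constraint:
  (1) 14 + 1 - 3(0) = 15 ✓
  (2) 0 > -1 ✓
  (3) 0 < 14 ✓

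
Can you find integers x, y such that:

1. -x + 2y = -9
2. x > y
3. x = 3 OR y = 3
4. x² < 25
Yes

Take x = 3, y = -3. Substituting into each constraint:
  (1) (-3) + 2(-3) = -9 ✓
  (2) 3 > -3 ✓
  (3) x = 3, target 3 ✓ (first branch holds)
  (4) x² = (3)² = 9, and 9 < 25 ✓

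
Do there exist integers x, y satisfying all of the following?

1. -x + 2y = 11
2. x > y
Yes

Take x = 13, y = 12. Substituting into each constraint:
  (1) (-13) + 2(12) = 11 ✓
  (2) 13 > 12 ✓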